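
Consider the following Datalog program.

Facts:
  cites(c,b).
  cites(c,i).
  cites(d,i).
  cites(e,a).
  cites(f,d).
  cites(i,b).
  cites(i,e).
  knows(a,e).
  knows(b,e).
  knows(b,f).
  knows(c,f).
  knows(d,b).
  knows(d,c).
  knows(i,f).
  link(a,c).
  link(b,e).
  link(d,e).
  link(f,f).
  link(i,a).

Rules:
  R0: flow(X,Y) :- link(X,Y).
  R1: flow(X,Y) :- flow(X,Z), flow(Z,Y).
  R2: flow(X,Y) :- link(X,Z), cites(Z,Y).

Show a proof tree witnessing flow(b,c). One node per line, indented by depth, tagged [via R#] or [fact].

round 1: derive flow(a,c) via R0 from link(a,c)
round 1: derive flow(b,e) via R0 from link(b,e)
round 1: derive flow(d,e) via R0 from link(d,e)
round 1: derive flow(f,f) via R0 from link(f,f)
round 1: derive flow(i,a) via R0 from link(i,a)
round 1: derive flow(a,b) via R2 from link(a,c), cites(c,b)
round 1: derive flow(a,i) via R2 from link(a,c), cites(c,i)
round 1: derive flow(b,a) via R2 from link(b,e), cites(e,a)
round 1: derive flow(d,a) via R2 from link(d,e), cites(e,a)
round 1: derive flow(f,d) via R2 from link(f,f), cites(f,d)
round 2: derive flow(a,a) via R1 from flow(a,b), flow(b,a)
round 2: derive flow(a,e) via R1 from flow(a,b), flow(b,e)
round 2: derive flow(b,b) via R1 from flow(b,a), flow(a,b)
round 2: derive flow(b,c) via R1 from flow(b,a), flow(a,c)
round 2: derive flow(b,i) via R1 from flow(b,a), flow(a,i)
round 2: derive flow(d,b) via R1 from flow(d,a), flow(a,b)
round 2: derive flow(d,c) via R1 from flow(d,a), flow(a,c)
round 2: derive flow(d,i) via R1 from flow(d,a), flow(a,i)
round 2: derive flow(f,a) via R1 from flow(f,d), flow(d,a)
round 2: derive flow(f,e) via R1 from flow(f,d), flow(d,e)
round 2: derive flow(i,b) via R1 from flow(i,a), flow(a,b)
round 2: derive flow(i,c) via R1 from flow(i,a), flow(a,c)
round 2: derive flow(i,i) via R1 from flow(i,a), flow(a,i)
round 3: derive flow(f,b) via R1 from flow(f,a), flow(a,b)
round 3: derive flow(f,c) via R1 from flow(f,a), flow(a,c)
round 3: derive flow(f,i) via R1 from flow(f,a), flow(a,i)
round 3: derive flow(i,e) via R1 from flow(i,a), flow(a,e)

flow(b,c)  [via R1]
  flow(b,a)  [via R2]
    link(b,e)  [fact]
    cites(e,a)  [fact]
  flow(a,c)  [via R0]
    link(a,c)  [fact]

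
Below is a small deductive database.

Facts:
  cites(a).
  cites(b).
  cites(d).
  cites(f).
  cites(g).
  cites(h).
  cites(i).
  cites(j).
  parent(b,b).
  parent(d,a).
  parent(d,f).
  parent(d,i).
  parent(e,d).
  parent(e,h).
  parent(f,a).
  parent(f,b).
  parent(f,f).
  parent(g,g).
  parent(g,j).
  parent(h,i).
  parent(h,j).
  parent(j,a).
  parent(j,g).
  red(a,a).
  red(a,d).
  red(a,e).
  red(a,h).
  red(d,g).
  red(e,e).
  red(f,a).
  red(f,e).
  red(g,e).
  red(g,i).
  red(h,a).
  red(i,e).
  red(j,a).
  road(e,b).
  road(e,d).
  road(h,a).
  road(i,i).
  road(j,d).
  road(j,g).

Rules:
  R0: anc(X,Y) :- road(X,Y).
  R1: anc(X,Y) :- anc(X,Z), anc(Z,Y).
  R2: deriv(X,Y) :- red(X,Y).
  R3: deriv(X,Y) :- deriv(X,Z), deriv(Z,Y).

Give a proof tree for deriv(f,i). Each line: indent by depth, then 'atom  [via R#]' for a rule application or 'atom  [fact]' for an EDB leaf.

round 1: derive deriv(a,a) via R2 from red(a,a)
round 1: derive deriv(a,d) via R2 from red(a,d)
round 1: derive deriv(a,e) via R2 from red(a,e)
round 1: derive deriv(a,h) via R2 from red(a,h)
round 1: derive deriv(d,g) via R2 from red(d,g)
round 1: derive deriv(e,e) via R2 from red(e,e)
round 1: derive deriv(f,a) via R2 from red(f,a)
round 1: derive deriv(f,e) via R2 from red(f,e)
round 1: derive deriv(g,e) via R2 from red(g,e)
round 1: derive deriv(g,i) via R2 from red(g,i)
round 1: derive deriv(h,a) via R2 from red(h,a)
round 1: derive deriv(i,e) via R2 from red(i,e)
round 1: derive deriv(j,a) via R2 from red(j,a)
round 2: derive deriv(a,g) via R3 from deriv(a,d), deriv(d,g)
round 2: derive deriv(d,e) via R3 from deriv(d,g), deriv(g,e)
round 2: derive deriv(d,i) via R3 from deriv(d,g), deriv(g,i)
round 2: derive deriv(f,d) via R3 from deriv(f,a), deriv(a,d)
round 2: derive deriv(f,h) via R3 from deriv(f,a), deriv(a,h)
round 2: derive deriv(h,d) via R3 from deriv(h,a), deriv(a,d)
round 2: derive deriv(h,e) via R3 from deriv(h,a), deriv(a,e)
round 2: derive deriv(h,h) via R3 from deriv(h,a), deriv(a,h)
round 2: derive deriv(j,d) via R3 from deriv(j,a), deriv(a,d)
round 2: derive deriv(j,e) via R3 from deriv(j,a), deriv(a,e)
round 2: derive deriv(j,h) via R3 from deriv(j,a), deriv(a,h)
round 3: derive deriv(a,i) via R3 from deriv(a,d), deriv(d,i)
round 3: derive deriv(f,g) via R3 from deriv(f,a), deriv(a,g)
round 3: derive deriv(f,i) via R3 from deriv(f,d), deriv(d,i)
round 3: derive deriv(h,g) via R3 from deriv(h,a), deriv(a,g)
round 3: derive deriv(h,i) via R3 from deriv(h,d), deriv(d,i)
round 3: derive deriv(j,g) via R3 from deriv(j,a), deriv(a,g)
round 3: derive deriv(j,i) via R3 from deriv(j,d), deriv(d,i)

deriv(f,i)  [via R3]
  deriv(f,d)  [via R3]
    deriv(f,a)  [via R2]
      red(f,a)  [fact]
    deriv(a,d)  [via R2]
      red(a,d)  [fact]
  deriv(d,i)  [via R3]
    deriv(d,g)  [via R2]
      red(d,g)  [fact]
    deriv(g,i)  [via R2]
      red(g,i)  [fact]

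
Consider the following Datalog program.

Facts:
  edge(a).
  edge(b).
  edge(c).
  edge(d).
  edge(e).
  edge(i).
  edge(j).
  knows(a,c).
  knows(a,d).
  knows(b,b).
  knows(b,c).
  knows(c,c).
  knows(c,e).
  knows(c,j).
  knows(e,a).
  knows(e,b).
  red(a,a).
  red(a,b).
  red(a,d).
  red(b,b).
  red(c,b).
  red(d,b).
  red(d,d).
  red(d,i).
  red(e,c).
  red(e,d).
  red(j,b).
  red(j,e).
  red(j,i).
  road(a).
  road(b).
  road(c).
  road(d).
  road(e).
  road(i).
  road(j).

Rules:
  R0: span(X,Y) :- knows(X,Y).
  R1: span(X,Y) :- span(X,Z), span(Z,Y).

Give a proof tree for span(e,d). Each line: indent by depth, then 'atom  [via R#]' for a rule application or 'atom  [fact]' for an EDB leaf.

span(e,d)  [via R1]
  span(e,a)  [via R0]
    knows(e,a)  [fact]
  span(a,d)  [via R0]
    knows(a,d)  [fact]

round 1: derive span(a,c) via R0 from knows(a,c)
round 1: derive span(a,d) via R0 from knows(a,d)
round 1: derive span(b,b) via R0 from knows(b,b)
round 1: derive span(b,c) via R0 from knows(b,c)
round 1: derive span(c,c) via R0 from knows(c,c)
round 1: derive span(c,e) via R0 from knows(c,e)
round 1: derive span(c,j) via R0 from knows(c,j)
round 1: derive span(e,a) via R0 from knows(e,a)
round 1: derive span(e,b) via R0 from knows(e,b)
round 2: derive span(a,e) via R1 from span(a,c), span(c,e)
round 2: derive span(a,j) via R1 from span(a,c), span(c,j)
round 2: derive span(b,e) via R1 from span(b,c), span(c,e)
round 2: derive span(b,j) via R1 from span(b,c), span(c,j)
round 2: derive span(c,a) via R1 from span(c,e), span(e,a)
round 2: derive span(c,b) via R1 from span(c,e), span(e,b)
round 2: derive span(e,c) via R1 from span(e,a), span(a,c)
round 2: derive span(e,d) via R1 from span(e,a), span(a,d)
round 3: derive span(a,a) via R1 from span(a,c), span(c,a)
round 3: derive span(a,b) via R1 from span(a,c), span(c,b)
round 3: derive span(b,a) via R1 from span(b,c), span(c,a)
round 3: derive span(b,d) via R1 from span(b,e), span(e,d)
round 3: derive span(c,d) via R1 from span(c,a), span(a,d)
round 3: derive span(e,e) via R1 from span(e,a), span(a,e)
round 3: derive span(e,j) via R1 from span(e,a), span(a,j)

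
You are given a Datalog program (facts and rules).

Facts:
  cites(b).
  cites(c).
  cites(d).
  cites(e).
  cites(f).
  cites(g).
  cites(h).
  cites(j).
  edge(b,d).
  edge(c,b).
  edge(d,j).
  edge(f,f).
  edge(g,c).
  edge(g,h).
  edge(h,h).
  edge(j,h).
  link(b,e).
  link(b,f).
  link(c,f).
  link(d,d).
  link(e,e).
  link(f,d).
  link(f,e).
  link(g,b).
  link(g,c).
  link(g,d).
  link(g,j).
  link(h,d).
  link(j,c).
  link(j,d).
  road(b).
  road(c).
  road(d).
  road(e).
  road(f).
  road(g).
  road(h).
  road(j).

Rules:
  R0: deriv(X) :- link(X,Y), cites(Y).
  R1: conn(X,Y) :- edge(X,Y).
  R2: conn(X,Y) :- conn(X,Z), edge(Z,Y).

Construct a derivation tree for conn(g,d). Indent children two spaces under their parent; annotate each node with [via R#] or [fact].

round 1: derive conn(b,d) via R1 from edge(b,d)
round 1: derive conn(c,b) via R1 from edge(c,b)
round 1: derive conn(d,j) via R1 from edge(d,j)
round 1: derive conn(f,f) via R1 from edge(f,f)
round 1: derive conn(g,c) via R1 from edge(g,c)
round 1: derive conn(g,h) via R1 from edge(g,h)
round 1: derive conn(h,h) via R1 from edge(h,h)
round 1: derive conn(j,h) via R1 from edge(j,h)
round 2: derive conn(b,j) via R2 from conn(b,d), edge(d,j)
round 2: derive conn(c,d) via R2 from conn(c,b), edge(b,d)
round 2: derive conn(d,h) via R2 from conn(d,j), edge(j,h)
round 2: derive conn(g,b) via R2 from conn(g,c), edge(c,b)
round 3: derive conn(b,h) via R2 from conn(b,j), edge(j,h)
round 3: derive conn(c,j) via R2 from conn(c,d), edge(d,j)
round 3: derive conn(g,d) via R2 from conn(g,b), edge(b,d)
round 4: derive conn(c,h) via R2 from conn(c,j), edge(j,h)
round 4: derive conn(g,j) via R2 from conn(g,d), edge(d,j)

conn(g,d)  [via R2]
  conn(g,b)  [via R2]
    conn(g,c)  [via R1]
      edge(g,c)  [fact]
    edge(c,b)  [fact]
  edge(b,d)  [fact]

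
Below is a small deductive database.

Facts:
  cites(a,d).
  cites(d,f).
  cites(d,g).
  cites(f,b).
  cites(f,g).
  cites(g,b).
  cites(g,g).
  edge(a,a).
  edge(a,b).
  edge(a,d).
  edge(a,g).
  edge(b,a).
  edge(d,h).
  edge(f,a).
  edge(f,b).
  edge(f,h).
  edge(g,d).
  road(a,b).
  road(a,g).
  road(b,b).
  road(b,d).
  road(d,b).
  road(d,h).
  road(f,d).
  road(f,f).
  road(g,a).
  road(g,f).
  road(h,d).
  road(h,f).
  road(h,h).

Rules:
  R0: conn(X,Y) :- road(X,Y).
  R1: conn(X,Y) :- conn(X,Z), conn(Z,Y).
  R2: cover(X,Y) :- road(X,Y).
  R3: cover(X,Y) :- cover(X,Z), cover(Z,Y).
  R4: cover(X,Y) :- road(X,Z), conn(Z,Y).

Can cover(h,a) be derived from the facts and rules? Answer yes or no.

round 1: derive conn(a,b) via R0 from road(a,b)
round 1: derive conn(a,g) via R0 from road(a,g)
round 1: derive conn(b,b) via R0 from road(b,b)
round 1: derive conn(b,d) via R0 from road(b,d)
round 1: derive conn(d,b) via R0 from road(d,b)
round 1: derive conn(d,h) via R0 from road(d,h)
round 1: derive conn(f,d) via R0 from road(f,d)
round 1: derive conn(f,f) via R0 from road(f,f)
round 1: derive conn(g,a) via R0 from road(g,a)
round 1: derive conn(g,f) via R0 from road(g,f)
round 1: derive conn(h,d) via R0 from road(h,d)
round 1: derive conn(h,f) via R0 from road(h,f)
round 1: derive conn(h,h) via R0 from road(h,h)
round 1: derive cover(a,b) via R2 from road(a,b)
round 1: derive cover(a,g) via R2 from road(a,g)
round 1: derive cover(b,b) via R2 from road(b,b)
round 1: derive cover(b,d) via R2 from road(b,d)
round 1: derive cover(d,b) via R2 from road(d,b)
round 1: derive cover(d,h) via R2 from road(d,h)
round 1: derive cover(f,d) via R2 from road(f,d)
round 1: derive cover(f,f) via R2 from road(f,f)
round 1: derive cover(g,a) via R2 from road(g,a)
round 1: derive cover(g,f) via R2 from road(g,f)
round 1: derive cover(h,d) via R2 from road(h,d)
round 1: derive cover(h,f) via R2 from road(h,f)
round 1: derive cover(h,h) via R2 from road(h,h)
round 2: derive conn(a,a) via R1 from conn(a,g), conn(g,a)
round 2: derive conn(a,d) via R1 from conn(a,b), conn(b,d)
round 2: derive conn(a,f) via R1 from conn(a,g), conn(g,f)
round 2: derive conn(b,h) via R1 from conn(b,d), conn(d,h)
round 2: derive conn(d,d) via R1 from conn(d,b), conn(b,d)
round 2: derive conn(d,f) via R1 from conn(d,h), conn(h,f)
round 2: derive conn(f,b) via R1 from conn(f,d), conn(d,b)
round 2: derive conn(f,h) via R1 from conn(f,d), conn(d,h)
round 2: derive conn(g,b) via R1 from conn(g,a), conn(a,b)
round 2: derive conn(g,d) via R1 from conn(g,f), conn(f,d)
round 2: derive conn(g,g) via R1 from conn(g,a), conn(a,g)
round 2: derive conn(h,b) via R1 from conn(h,d), conn(d,b)
round 2: derive cover(a,a) via R3 from cover(a,g), cover(g,a)
round 2: derive cover(a,d) via R3 from cover(a,b), cover(b,d)
round 2: derive cover(a,f) via R3 from cover(a,g), cover(g,f)
round 2: derive cover(b,h) via R3 from cover(b,d), cover(d,h)
round 2: derive cover(d,d) via R3 from cover(d,b), cover(b,d)
round 2: derive cover(d,f) via R3 from cover(d,h), cover(h,f)
round 2: derive cover(f,b) via R3 from cover(f,d), cover(d,b)
round 2: derive cover(f,h) via R3 from cover(f,d), cover(d,h)
round 2: derive cover(g,b) via R3 from cover(g,a), cover(a,b)
round 2: derive cover(g,d) via R3 from cover(g,f), cover(f,d)
round 2: derive cover(g,g) via R3 from cover(g,a), cover(a,g)
round 2: derive cover(h,b) via R3 from cover(h,d), cover(d,b)
round 3: derive conn(a,h) via R1 from conn(a,b), conn(b,h)
round 3: derive conn(b,f) via R1 from conn(b,d), conn(d,f)
round 3: derive conn(g,h) via R1 from conn(g,b), conn(b,h)
round 3: derive cover(a,h) via R3 from cover(a,b), cover(b,h)
round 3: derive cover(b,f) via R3 from cover(b,d), cover(d,f)
round 3: derive cover(g,h) via R3 from cover(g,b), cover(b,h)

no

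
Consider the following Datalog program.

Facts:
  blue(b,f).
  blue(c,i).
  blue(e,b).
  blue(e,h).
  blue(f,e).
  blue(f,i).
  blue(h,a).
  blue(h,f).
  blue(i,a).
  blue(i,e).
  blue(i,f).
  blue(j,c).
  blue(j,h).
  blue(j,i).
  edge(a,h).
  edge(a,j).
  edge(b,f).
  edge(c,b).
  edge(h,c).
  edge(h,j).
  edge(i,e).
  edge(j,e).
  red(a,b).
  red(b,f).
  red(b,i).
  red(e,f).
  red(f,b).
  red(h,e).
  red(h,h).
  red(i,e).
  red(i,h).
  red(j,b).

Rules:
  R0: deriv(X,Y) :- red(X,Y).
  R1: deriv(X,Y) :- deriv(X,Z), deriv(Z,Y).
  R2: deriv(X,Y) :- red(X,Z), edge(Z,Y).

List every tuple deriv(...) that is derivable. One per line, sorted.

round 1: derive deriv(a,b) via R0 from red(a,b)
round 1: derive deriv(b,f) via R0 from red(b,f)
round 1: derive deriv(b,i) via R0 from red(b,i)
round 1: derive deriv(e,f) via R0 from red(e,f)
round 1: derive deriv(f,b) via R0 from red(f,b)
round 1: derive deriv(h,e) via R0 from red(h,e)
round 1: derive deriv(h,h) via R0 from red(h,h)
round 1: derive deriv(i,e) via R0 from red(i,e)
round 1: derive deriv(i,h) via R0 from red(i,h)
round 1: derive deriv(j,b) via R0 from red(j,b)
round 1: derive deriv(a,f) via R2 from red(a,b), edge(b,f)
round 1: derive deriv(b,e) via R2 from red(b,i), edge(i,e)
round 1: derive deriv(f,f) via R2 from red(f,b), edge(b,f)
round 1: derive deriv(h,c) via R2 from red(h,h), edge(h,c)
round 1: derive deriv(h,j) via R2 from red(h,h), edge(h,j)
round 1: derive deriv(i,c) via R2 from red(i,h), edge(h,c)
round 1: derive deriv(i,j) via R2 from red(i,h), edge(h,j)
round 1: derive deriv(j,f) via R2 from red(j,b), edge(b,f)
round 2: derive deriv(a,e) via R1 from deriv(a,b), deriv(b,e)
round 2: derive deriv(a,i) via R1 from deriv(a,b), deriv(b,i)
round 2: derive deriv(b,b) via R1 from deriv(b,f), deriv(f,b)
round 2: derive deriv(b,c) via R1 from deriv(b,i), deriv(i,c)
round 2: derive deriv(b,h) via R1 from deriv(b,i), deriv(i,h)
round 2: derive deriv(b,j) via R1 from deriv(b,i), deriv(i,j)
round 2: derive deriv(e,b) via R1 from deriv(e,f), deriv(f,b)
round 2: derive deriv(f,e) via R1 from deriv(f,b), deriv(b,e)
round 2: derive deriv(f,i) via R1 from deriv(f,b), deriv(b,i)
round 2: derive deriv(h,b) via R1 from deriv(h,j), deriv(j,b)
round 2: derive deriv(h,f) via R1 from deriv(h,e), deriv(e,f)
round 2: derive deriv(i,b) via R1 from deriv(i,j), deriv(j,b)
round 2: derive deriv(i,f) via R1 from deriv(i,e), deriv(e,f)
round 2: derive deriv(j,e) via R1 from deriv(j,b), deriv(b,e)
round 2: derive deriv(j,i) via R1 from deriv(j,b), deriv(b,i)
round 3: derive deriv(a,c) via R1 from deriv(a,b), deriv(b,c)
round 3: derive deriv(a,h) via R1 from deriv(a,b), deriv(b,h)
round 3: derive deriv(a,j) via R1 from deriv(a,b), deriv(b,j)
round 3: derive deriv(e,c) via R1 from deriv(e,b), deriv(b,c)
round 3: derive deriv(e,e) via R1 from deriv(e,b), deriv(b,e)
round 3: derive deriv(e,h) via R1 from deriv(e,b), deriv(b,h)
round 3: derive deriv(e,i) via R1 from deriv(e,b), deriv(b,i)
round 3: derive deriv(e,j) via R1 from deriv(e,b), deriv(b,j)
round 3: derive deriv(f,c) via R1 from deriv(f,b), deriv(b,c)
round 3: derive deriv(f,h) via R1 from deriv(f,b), deriv(b,h)
round 3: derive deriv(f,j) via R1 from deriv(f,b), deriv(b,j)
round 3: derive deriv(h,i) via R1 from deriv(h,b), deriv(b,i)
round 3: derive deriv(i,i) via R1 from deriv(i,b), deriv(b,i)
round 3: derive deriv(j,c) via R1 from deriv(j,b), deriv(b,c)
round 3: derive deriv(j,h) via R1 from deriv(j,b), deriv(b,h)
round 3: derive deriv(j,j) via R1 from deriv(j,b), deriv(b,j)

deriv(a,b)
deriv(a,c)
deriv(a,e)
deriv(a,f)
deriv(a,h)
deriv(a,i)
deriv(a,j)
deriv(b,b)
deriv(b,c)
deriv(b,e)
deriv(b,f)
deriv(b,h)
deriv(b,i)
deriv(b,j)
deriv(e,b)
deriv(e,c)
deriv(e,e)
deriv(e,f)
deriv(e,h)
deriv(e,i)
deriv(e,j)
deriv(f,b)
deriv(f,c)
deriv(f,e)
deriv(f,f)
deriv(f,h)
deriv(f,i)
deriv(f,j)
deriv(h,b)
deriv(h,c)
deriv(h,e)
deriv(h,f)
deriv(h,h)
deriv(h,i)
deriv(h,j)
deriv(i,b)
deriv(i,c)
deriv(i,e)
deriv(i,f)
deriv(i,h)
deriv(i,i)
deriv(i,j)
deriv(j,b)
deriv(j,c)
deriv(j,e)
deriv(j,f)
deriv(j,h)
deriv(j,i)
deriv(j,j)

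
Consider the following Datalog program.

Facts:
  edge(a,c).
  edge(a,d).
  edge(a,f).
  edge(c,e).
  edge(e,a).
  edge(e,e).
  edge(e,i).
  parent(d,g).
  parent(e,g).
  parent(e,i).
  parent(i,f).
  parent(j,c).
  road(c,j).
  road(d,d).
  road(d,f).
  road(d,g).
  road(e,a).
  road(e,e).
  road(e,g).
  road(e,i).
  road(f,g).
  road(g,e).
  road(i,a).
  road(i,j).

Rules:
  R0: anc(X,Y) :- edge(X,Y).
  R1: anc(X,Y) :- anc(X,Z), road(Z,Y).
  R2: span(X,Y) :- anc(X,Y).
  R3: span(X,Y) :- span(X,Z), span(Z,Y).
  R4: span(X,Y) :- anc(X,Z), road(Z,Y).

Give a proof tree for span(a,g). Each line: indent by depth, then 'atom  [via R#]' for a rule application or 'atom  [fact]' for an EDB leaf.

span(a,g)  [via R4]
  anc(a,d)  [via R0]
    edge(a,d)  [fact]
  road(d,g)  [fact]

round 1: derive anc(a,c) via R0 from edge(a,c)
round 1: derive anc(a,d) via R0 from edge(a,d)
round 1: derive anc(a,f) via R0 from edge(a,f)
round 1: derive anc(c,e) via R0 from edge(c,e)
round 1: derive anc(e,a) via R0 from edge(e,a)
round 1: derive anc(e,e) via R0 from edge(e,e)
round 1: derive anc(e,i) via R0 from edge(e,i)
round 2: derive anc(a,g) via R1 from anc(a,d), road(d,g)
round 2: derive anc(a,j) via R1 from anc(a,c), road(c,j)
round 2: derive anc(c,a) via R1 from anc(c,e), road(e,a)
round 2: derive anc(c,g) via R1 from anc(c,e), road(e,g)
round 2: derive anc(c,i) via R1 from anc(c,e), road(e,i)
round 2: derive anc(e,g) via R1 from anc(e,e), road(e,g)
round 2: derive anc(e,j) via R1 from anc(e,i), road(i,j)
round 2: derive span(a,c) via R2 from anc(a,c)
round 2: derive span(a,d) via R2 from anc(a,d)
round 2: derive span(a,f) via R2 from anc(a,f)
round 2: derive span(c,e) via R2 from anc(c,e)
round 2: derive span(e,a) via R2 from anc(e,a)
round 2: derive span(e,e) via R2 from anc(e,e)
round 2: derive span(e,i) via R2 from anc(e,i)
round 2: derive span(a,g) via R4 from anc(a,d), road(d,g)
round 2: derive span(a,j) via R4 from anc(a,c), road(c,j)
round 2: derive span(c,a) via R4 from anc(c,e), road(e,a)
round 2: derive span(c,g) via R4 from anc(c,e), road(e,g)
round 2: derive span(c,i) via R4 from anc(c,e), road(e,i)
round 2: derive span(e,g) via R4 from anc(e,e), road(e,g)
round 2: derive span(e,j) via R4 from anc(e,i), road(i,j)
round 3: derive anc(a,e) via R1 from anc(a,g), road(g,e)
round 3: derive anc(c,j) via R1 from anc(c,i), road(i,j)
round 3: derive span(a,a) via R3 from span(a,c), span(c,a)
round 3: derive span(a,e) via R3 from span(a,c), span(c,e)
round 3: derive span(a,i) via R3 from span(a,c), span(c,i)
round 3: derive span(c,c) via R3 from span(c,a), span(a,c)
round 3: derive span(c,d) via R3 from span(c,a), span(a,d)
round 3: derive span(c,f) via R3 from span(c,a), span(a,f)
round 3: derive span(c,j) via R3 from span(c,a), span(a,j)
round 3: derive span(e,c) via R3 from span(e,a), span(a,c)
round 3: derive span(e,d) via R3 from span(e,a), span(a,d)
round 3: derive span(e,f) via R3 from span(e,a), span(a,f)
round 4: derive anc(a,a) via R1 from anc(a,e), road(e,a)
round 4: derive anc(a,i) via R1 from anc(a,e), road(e,i)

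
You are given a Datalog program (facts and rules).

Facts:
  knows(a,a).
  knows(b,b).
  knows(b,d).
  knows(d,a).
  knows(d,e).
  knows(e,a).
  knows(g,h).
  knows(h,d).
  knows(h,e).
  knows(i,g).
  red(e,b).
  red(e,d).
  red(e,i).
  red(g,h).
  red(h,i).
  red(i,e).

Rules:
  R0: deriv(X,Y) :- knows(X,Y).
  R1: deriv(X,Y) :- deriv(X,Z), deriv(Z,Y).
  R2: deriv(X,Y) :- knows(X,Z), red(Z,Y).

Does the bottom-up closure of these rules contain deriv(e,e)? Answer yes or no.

no

round 1: derive deriv(a,a) via R0 from knows(a,a)
round 1: derive deriv(b,b) via R0 from knows(b,b)
round 1: derive deriv(b,d) via R0 from knows(b,d)
round 1: derive deriv(d,a) via R0 from knows(d,a)
round 1: derive deriv(d,e) via R0 from knows(d,e)
round 1: derive deriv(e,a) via R0 from knows(e,a)
round 1: derive deriv(g,h) via R0 from knows(g,h)
round 1: derive deriv(h,d) via R0 from knows(h,d)
round 1: derive deriv(h,e) via R0 from knows(h,e)
round 1: derive deriv(i,g) via R0 from knows(i,g)
round 1: derive deriv(d,b) via R2 from knows(d,e), red(e,b)
round 1: derive deriv(d,d) via R2 from knows(d,e), red(e,d)
round 1: derive deriv(d,i) via R2 from knows(d,e), red(e,i)
round 1: derive deriv(g,i) via R2 from knows(g,h), red(h,i)
round 1: derive deriv(h,b) via R2 from knows(h,e), red(e,b)
round 1: derive deriv(h,i) via R2 from knows(h,e), red(e,i)
round 1: derive deriv(i,h) via R2 from knows(i,g), red(g,h)
round 2: derive deriv(b,a) via R1 from deriv(b,d), deriv(d,a)
round 2: derive deriv(b,e) via R1 from deriv(b,d), deriv(d,e)
round 2: derive deriv(b,i) via R1 from deriv(b,d), deriv(d,i)
round 2: derive deriv(d,g) via R1 from deriv(d,i), deriv(i,g)
round 2: derive deriv(d,h) via R1 from deriv(d,i), deriv(i,h)
round 2: derive deriv(g,b) via R1 from deriv(g,h), deriv(h,b)
round 2: derive deriv(g,d) via R1 from deriv(g,h), deriv(h,d)
round 2: derive deriv(g,e) via R1 from deriv(g,h), deriv(h,e)
round 2: derive deriv(g,g) via R1 from deriv(g,i), deriv(i,g)
round 2: derive deriv(h,a) via R1 from deriv(h,d), deriv(d,a)
round 2: derive deriv(h,g) via R1 from deriv(h,i), deriv(i,g)
round 2: derive deriv(h,h) via R1 from deriv(h,i), deriv(i,h)
round 2: derive deriv(i,b) via R1 from deriv(i,h), deriv(h,b)
round 2: derive deriv(i,d) via R1 from deriv(i,h), deriv(h,d)
round 2: derive deriv(i,e) via R1 from deriv(i,h), deriv(h,e)
round 2: derive deriv(i,i) via R1 from deriv(i,g), deriv(g,i)
round 3: derive deriv(b,g) via R1 from deriv(b,d), deriv(d,g)
round 3: derive deriv(b,h) via R1 from deriv(b,d), deriv(d,h)
round 3: derive deriv(g,a) via R1 from deriv(g,b), deriv(b,a)
round 3: derive deriv(i,a) via R1 from deriv(i,b), deriv(b,a)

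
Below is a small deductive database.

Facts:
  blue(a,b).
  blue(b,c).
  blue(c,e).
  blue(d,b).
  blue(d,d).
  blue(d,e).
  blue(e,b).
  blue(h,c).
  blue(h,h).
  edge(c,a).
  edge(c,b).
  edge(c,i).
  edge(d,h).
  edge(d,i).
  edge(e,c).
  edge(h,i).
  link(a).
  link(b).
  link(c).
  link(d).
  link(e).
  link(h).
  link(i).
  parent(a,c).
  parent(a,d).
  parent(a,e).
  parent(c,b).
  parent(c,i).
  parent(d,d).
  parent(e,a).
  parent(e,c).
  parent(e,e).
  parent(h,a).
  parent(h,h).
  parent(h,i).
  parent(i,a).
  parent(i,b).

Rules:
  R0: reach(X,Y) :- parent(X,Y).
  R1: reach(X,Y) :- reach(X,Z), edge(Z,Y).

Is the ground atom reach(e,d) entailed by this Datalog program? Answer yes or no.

round 1: derive reach(a,c) via R0 from parent(a,c)
round 1: derive reach(a,d) via R0 from parent(a,d)
round 1: derive reach(a,e) via R0 from parent(a,e)
round 1: derive reach(c,b) via R0 from parent(c,b)
round 1: derive reach(c,i) via R0 from parent(c,i)
round 1: derive reach(d,d) via R0 from parent(d,d)
round 1: derive reach(e,a) via R0 from parent(e,a)
round 1: derive reach(e,c) via R0 from parent(e,c)
round 1: derive reach(e,e) via R0 from parent(e,e)
round 1: derive reach(h,a) via R0 from parent(h,a)
round 1: derive reach(h,h) via R0 from parent(h,h)
round 1: derive reach(h,i) via R0 from parent(h,i)
round 1: derive reach(i,a) via R0 from parent(i,a)
round 1: derive reach(i,b) via R0 from parent(i,b)
round 2: derive reach(a,a) via R1 from reach(a,c), edge(c,a)
round 2: derive reach(a,b) via R1 from reach(a,c), edge(c,b)
round 2: derive reach(a,h) via R1 from reach(a,d), edge(d,h)
round 2: derive reach(a,i) via R1 from reach(a,c), edge(c,i)
round 2: derive reach(d,h) via R1 from reach(d,d), edge(d,h)
round 2: derive reach(d,i) via R1 from reach(d,d), edge(d,i)
round 2: derive reach(e,b) via R1 from reach(e,c), edge(c,b)
round 2: derive reach(e,i) via R1 from reach(e,c), edge(c,i)

no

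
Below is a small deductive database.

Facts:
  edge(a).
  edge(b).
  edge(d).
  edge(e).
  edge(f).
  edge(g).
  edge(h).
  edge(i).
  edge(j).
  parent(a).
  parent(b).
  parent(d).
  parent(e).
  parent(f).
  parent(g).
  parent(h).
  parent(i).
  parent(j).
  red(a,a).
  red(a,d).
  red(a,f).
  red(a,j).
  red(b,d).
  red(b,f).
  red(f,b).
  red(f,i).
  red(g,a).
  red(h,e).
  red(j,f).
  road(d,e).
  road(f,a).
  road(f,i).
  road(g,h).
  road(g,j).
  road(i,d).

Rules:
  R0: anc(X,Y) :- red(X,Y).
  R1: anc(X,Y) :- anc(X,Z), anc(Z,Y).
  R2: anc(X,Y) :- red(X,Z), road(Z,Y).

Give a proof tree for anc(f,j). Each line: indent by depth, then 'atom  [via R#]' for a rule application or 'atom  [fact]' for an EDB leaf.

round 1: derive anc(a,a) via R0 from red(a,a)
round 1: derive anc(a,d) via R0 from red(a,d)
round 1: derive anc(a,f) via R0 from red(a,f)
round 1: derive anc(a,j) via R0 from red(a,j)
round 1: derive anc(b,d) via R0 from red(b,d)
round 1: derive anc(b,f) via R0 from red(b,f)
round 1: derive anc(f,b) via R0 from red(f,b)
round 1: derive anc(f,i) via R0 from red(f,i)
round 1: derive anc(g,a) via R0 from red(g,a)
round 1: derive anc(h,e) via R0 from red(h,e)
round 1: derive anc(j,f) via R0 from red(j,f)
round 1: derive anc(a,e) via R2 from red(a,d), road(d,e)
round 1: derive anc(a,i) via R2 from red(a,f), road(f,i)
round 1: derive anc(b,a) via R2 from red(b,f), road(f,a)
round 1: derive anc(b,e) via R2 from red(b,d), road(d,e)
round 1: derive anc(b,i) via R2 from red(b,f), road(f,i)
round 1: derive anc(f,d) via R2 from red(f,i), road(i,d)
round 1: derive anc(j,a) via R2 from red(j,f), road(f,a)
round 1: derive anc(j,i) via R2 from red(j,f), road(f,i)
round 2: derive anc(a,b) via R1 from anc(a,f), anc(f,b)
round 2: derive anc(b,b) via R1 from anc(b,f), anc(f,b)
round 2: derive anc(b,j) via R1 from anc(b,a), anc(a,j)
round 2: derive anc(f,a) via R1 from anc(f,b), anc(b,a)
round 2: derive anc(f,e) via R1 from anc(f,b), anc(b,e)
round 2: derive anc(f,f) via R1 from anc(f,b), anc(b,f)
round 2: derive anc(g,d) via R1 from anc(g,a), anc(a,d)
round 2: derive anc(g,e) via R1 from anc(g,a), anc(a,e)
round 2: derive anc(g,f) via R1 from anc(g,a), anc(a,f)
round 2: derive anc(g,i) via R1 from anc(g,a), anc(a,i)
round 2: derive anc(g,j) via R1 from anc(g,a), anc(a,j)
round 2: derive anc(j,b) via R1 from anc(j,f), anc(f,b)
round 2: derive anc(j,d) via R1 from anc(j,a), anc(a,d)
round 2: derive anc(j,e) via R1 from anc(j,a), anc(a,e)
round 2: derive anc(j,j) via R1 from anc(j,a), anc(a,j)
round 3: derive anc(f,j) via R1 from anc(f,a), anc(a,j)
round 3: derive anc(g,b) via R1 from anc(g,a), anc(a,b)

anc(f,j)  [via R1]
  anc(f,a)  [via R1]
    anc(f,b)  [via R0]
      red(f,b)  [fact]
    anc(b,a)  [via R2]
      red(b,f)  [fact]
      road(f,a)  [fact]
  anc(a,j)  [via R0]
    red(a,j)  [fact]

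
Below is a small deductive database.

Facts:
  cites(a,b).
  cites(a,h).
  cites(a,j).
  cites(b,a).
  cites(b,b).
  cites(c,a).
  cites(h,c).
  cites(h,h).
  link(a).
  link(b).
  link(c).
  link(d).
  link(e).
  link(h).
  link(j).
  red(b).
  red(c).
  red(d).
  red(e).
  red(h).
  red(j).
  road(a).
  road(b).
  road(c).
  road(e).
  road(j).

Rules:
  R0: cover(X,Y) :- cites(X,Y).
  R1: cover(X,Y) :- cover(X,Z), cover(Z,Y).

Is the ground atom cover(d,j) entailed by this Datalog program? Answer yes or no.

round 1: derive cover(a,b) via R0 from cites(a,b)
round 1: derive cover(a,h) via R0 from cites(a,h)
round 1: derive cover(a,j) via R0 from cites(a,j)
round 1: derive cover(b,a) via R0 from cites(b,a)
round 1: derive cover(b,b) via R0 from cites(b,b)
round 1: derive cover(c,a) via R0 from cites(c,a)
round 1: derive cover(h,c) via R0 from cites(h,c)
round 1: derive cover(h,h) via R0 from cites(h,h)
round 2: derive cover(a,a) via R1 from cover(a,b), cover(b,a)
round 2: derive cover(a,c) via R1 from cover(a,h), cover(h,c)
round 2: derive cover(b,h) via R1 from cover(b,a), cover(a,h)
round 2: derive cover(b,j) via R1 from cover(b,a), cover(a,j)
round 2: derive cover(c,b) via R1 from cover(c,a), cover(a,b)
round 2: derive cover(c,h) via R1 from cover(c,a), cover(a,h)
round 2: derive cover(c,j) via R1 from cover(c,a), cover(a,j)
round 2: derive cover(h,a) via R1 from cover(h,c), cover(c,a)
round 3: derive cover(b,c) via R1 from cover(b,a), cover(a,c)
round 3: derive cover(c,c) via R1 from cover(c,a), cover(a,c)
round 3: derive cover(h,b) via R1 from cover(h,a), cover(a,b)
round 3: derive cover(h,j) via R1 from cover(h,a), cover(a,j)

no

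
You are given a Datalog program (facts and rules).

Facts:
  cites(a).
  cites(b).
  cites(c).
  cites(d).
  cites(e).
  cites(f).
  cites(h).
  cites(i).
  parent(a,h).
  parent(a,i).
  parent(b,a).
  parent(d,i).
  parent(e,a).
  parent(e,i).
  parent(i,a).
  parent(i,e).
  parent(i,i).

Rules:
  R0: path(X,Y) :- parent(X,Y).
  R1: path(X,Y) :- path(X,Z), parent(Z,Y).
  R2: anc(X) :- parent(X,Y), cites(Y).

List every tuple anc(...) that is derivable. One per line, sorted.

round 1: derive anc(a) via R2 from parent(a,h), cites(h)
round 1: derive anc(b) via R2 from parent(b,a), cites(a)
round 1: derive anc(d) via R2 from parent(d,i), cites(i)
round 1: derive anc(e) via R2 from parent(e,a), cites(a)
round 1: derive anc(i) via R2 from parent(i,a), cites(a)

anc(a)
anc(b)
anc(d)
anc(e)
anc(i)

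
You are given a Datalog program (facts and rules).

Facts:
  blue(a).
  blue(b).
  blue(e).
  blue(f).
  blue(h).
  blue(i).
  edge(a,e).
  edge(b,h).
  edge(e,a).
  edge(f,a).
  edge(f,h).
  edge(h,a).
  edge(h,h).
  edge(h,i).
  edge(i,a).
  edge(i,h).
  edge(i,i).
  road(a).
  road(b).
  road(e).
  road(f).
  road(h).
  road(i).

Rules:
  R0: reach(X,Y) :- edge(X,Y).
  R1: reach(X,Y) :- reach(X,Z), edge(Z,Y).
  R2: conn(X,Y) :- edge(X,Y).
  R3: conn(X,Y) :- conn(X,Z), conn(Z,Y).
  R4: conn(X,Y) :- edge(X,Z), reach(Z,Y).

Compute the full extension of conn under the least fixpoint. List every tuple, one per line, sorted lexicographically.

conn(a,a)
conn(a,e)
conn(b,a)
conn(b,e)
conn(b,h)
conn(b,i)
conn(e,a)
conn(e,e)
conn(f,a)
conn(f,e)
conn(f,h)
conn(f,i)
conn(h,a)
conn(h,e)
conn(h,h)
conn(h,i)
conn(i,a)
conn(i,e)
conn(i,h)
conn(i,i)

round 1: derive reach(a,e) via R0 from edge(a,e)
round 1: derive reach(b,h) via R0 from edge(b,h)
round 1: derive reach(e,a) via R0 from edge(e,a)
round 1: derive reach(f,a) via R0 from edge(f,a)
round 1: derive reach(f,h) via R0 from edge(f,h)
round 1: derive reach(h,a) via R0 from edge(h,a)
round 1: derive reach(h,h) via R0 from edge(h,h)
round 1: derive reach(h,i) via R0 from edge(h,i)
round 1: derive reach(i,a) via R0 from edge(i,a)
round 1: derive reach(i,h) via R0 from edge(i,h)
round 1: derive reach(i,i) via R0 from edge(i,i)
round 1: derive conn(a,e) via R2 from edge(a,e)
round 1: derive conn(b,h) via R2 from edge(b,h)
round 1: derive conn(e,a) via R2 from edge(e,a)
round 1: derive conn(f,a) via R2 from edge(f,a)
round 1: derive conn(f,h) via R2 from edge(f,h)
round 1: derive conn(h,a) via R2 from edge(h,a)
round 1: derive conn(h,h) via R2 from edge(h,h)
round 1: derive conn(h,i) via R2 from edge(h,i)
round 1: derive conn(i,a) via R2 from edge(i,a)
round 1: derive conn(i,h) via R2 from edge(i,h)
round 1: derive conn(i,i) via R2 from edge(i,i)
round 2: derive reach(a,a) via R1 from reach(a,e), edge(e,a)
round 2: derive reach(b,a) via R1 from reach(b,h), edge(h,a)
round 2: derive reach(b,i) via R1 from reach(b,h), edge(h,i)
round 2: derive reach(e,e) via R1 from reach(e,a), edge(a,e)
round 2: derive reach(f,e) via R1 from reach(f,a), edge(a,e)
round 2: derive reach(f,i) via R1 from reach(f,h), edge(h,i)
round 2: derive reach(h,e) via R1 from reach(h,a), edge(a,e)
round 2: derive reach(i,e) via R1 from reach(i,a), edge(a,e)
round 2: derive conn(a,a) via R3 from conn(a,e), conn(e,a)
round 2: derive conn(b,a) via R3 from conn(b,h), conn(h,a)
round 2: derive conn(b,i) via R3 from conn(b,h), conn(h,i)
round 2: derive conn(e,e) via R3 from conn(e,a), conn(a,e)
round 2: derive conn(f,e) via R3 from conn(f,a), conn(a,e)
round 2: derive conn(f,i) via R3 from conn(f,h), conn(h,i)
round 2: derive conn(h,e) via R3 from conn(h,a), conn(a,e)
round 2: derive conn(i,e) via R3 from conn(i,a), conn(a,e)
round 3: derive reach(b,e) via R1 from reach(b,a), edge(a,e)
round 3: derive conn(b,e) via R3 from conn(b,a), conn(a,e)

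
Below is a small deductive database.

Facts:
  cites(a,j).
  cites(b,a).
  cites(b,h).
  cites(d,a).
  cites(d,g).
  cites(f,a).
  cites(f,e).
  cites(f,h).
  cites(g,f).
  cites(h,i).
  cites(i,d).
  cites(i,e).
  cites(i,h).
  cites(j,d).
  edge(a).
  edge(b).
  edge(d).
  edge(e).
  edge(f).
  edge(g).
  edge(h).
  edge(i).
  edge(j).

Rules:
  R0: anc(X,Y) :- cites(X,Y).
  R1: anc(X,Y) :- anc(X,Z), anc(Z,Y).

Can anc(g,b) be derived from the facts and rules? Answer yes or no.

no

round 1: derive anc(a,j) via R0 from cites(a,j)
round 1: derive anc(b,a) via R0 from cites(b,a)
round 1: derive anc(b,h) via R0 from cites(b,h)
round 1: derive anc(d,a) via R0 from cites(d,a)
round 1: derive anc(d,g) via R0 from cites(d,g)
round 1: derive anc(f,a) via R0 from cites(f,a)
round 1: derive anc(f,e) via R0 from cites(f,e)
round 1: derive anc(f,h) via R0 from cites(f,h)
round 1: derive anc(g,f) via R0 from cites(g,f)
round 1: derive anc(h,i) via R0 from cites(h,i)
round 1: derive anc(i,d) via R0 from cites(i,d)
round 1: derive anc(i,e) via R0 from cites(i,e)
round 1: derive anc(i,h) via R0 from cites(i,h)
round 1: derive anc(j,d) via R0 from cites(j,d)
round 2: derive anc(a,d) via R1 from anc(a,j), anc(j,d)
round 2: derive anc(b,i) via R1 from anc(b,h), anc(h,i)
round 2: derive anc(b,j) via R1 from anc(b,a), anc(a,j)
round 2: derive anc(d,f) via R1 from anc(d,g), anc(g,f)
round 2: derive anc(d,j) via R1 from anc(d,a), anc(a,j)
round 2: derive anc(f,i) via R1 from anc(f,h), anc(h,i)
round 2: derive anc(f,j) via R1 from anc(f,a), anc(a,j)
round 2: derive anc(g,a) via R1 from anc(g,f), anc(f,a)
round 2: derive anc(g,e) via R1 from anc(g,f), anc(f,e)
round 2: derive anc(g,h) via R1 from anc(g,f), anc(f,h)
round 2: derive anc(h,d) via R1 from anc(h,i), anc(i,d)
round 2: derive anc(h,e) via R1 from anc(h,i), anc(i,e)
round 2: derive anc(h,h) via R1 from anc(h,i), anc(i,h)
round 2: derive anc(i,a) via R1 from anc(i,d), anc(d,a)
round 2: derive anc(i,g) via R1 from anc(i,d), anc(d,g)
round 2: derive anc(i,i) via R1 from anc(i,h), anc(h,i)
round 2: derive anc(j,a) via R1 from anc(j,d), anc(d,a)
round 2: derive anc(j,g) via R1 from anc(j,d), anc(d,g)
round 3: derive anc(a,a) via R1 from anc(a,d), anc(d,a)
round 3: derive anc(a,f) via R1 from anc(a,d), anc(d,f)
round 3: derive anc(a,g) via R1 from anc(a,d), anc(d,g)
round 3: derive anc(b,d) via R1 from anc(b,a), anc(a,d)
round 3: derive anc(b,e) via R1 from anc(b,h), anc(h,e)
round 3: derive anc(b,g) via R1 from anc(b,i), anc(i,g)
round 3: derive anc(d,d) via R1 from anc(d,a), anc(a,d)
round 3: derive anc(d,e) via R1 from anc(d,f), anc(f,e)
round 3: derive anc(d,h) via R1 from anc(d,f), anc(f,h)
round 3: derive anc(d,i) via R1 from anc(d,f), anc(f,i)
round 3: derive anc(f,d) via R1 from anc(f,a), anc(a,d)
round 3: derive anc(f,g) via R1 from anc(f,i), anc(i,g)
round 3: derive anc(g,d) via R1 from anc(g,a), anc(a,d)
round 3: derive anc(g,i) via R1 from anc(g,f), anc(f,i)
round 3: derive anc(g,j) via R1 from anc(g,a), anc(a,j)
round 3: derive anc(h,a) via R1 from anc(h,d), anc(d,a)
round 3: derive anc(h,f) via R1 from anc(h,d), anc(d,f)
round 3: derive anc(h,g) via R1 from anc(h,d), anc(d,g)
round 3: derive anc(h,j) via R1 from anc(h,d), anc(d,j)
round 3: derive anc(i,f) via R1 from anc(i,d), anc(d,f)
round 3: derive anc(i,j) via R1 from anc(i,a), anc(a,j)
round 3: derive anc(j,e) via R1 from anc(j,g), anc(g,e)
round 3: derive anc(j,f) via R1 from anc(j,d), anc(d,f)
round 3: derive anc(j,h) via R1 from anc(j,g), anc(g,h)
round 3: derive anc(j,j) via R1 from anc(j,a), anc(a,j)
round 4: derive anc(a,e) via R1 from anc(a,d), anc(d,e)
round 4: derive anc(a,h) via R1 from anc(a,d), anc(d,h)
round 4: derive anc(a,i) via R1 from anc(a,d), anc(d,i)
round 4: derive anc(b,f) via R1 from anc(b,a), anc(a,f)
round 4: derive anc(f,f) via R1 from anc(f,a), anc(a,f)
round 4: derive anc(g,g) via R1 from anc(g,a), anc(a,g)
round 4: derive anc(j,i) via R1 from anc(j,d), anc(d,i)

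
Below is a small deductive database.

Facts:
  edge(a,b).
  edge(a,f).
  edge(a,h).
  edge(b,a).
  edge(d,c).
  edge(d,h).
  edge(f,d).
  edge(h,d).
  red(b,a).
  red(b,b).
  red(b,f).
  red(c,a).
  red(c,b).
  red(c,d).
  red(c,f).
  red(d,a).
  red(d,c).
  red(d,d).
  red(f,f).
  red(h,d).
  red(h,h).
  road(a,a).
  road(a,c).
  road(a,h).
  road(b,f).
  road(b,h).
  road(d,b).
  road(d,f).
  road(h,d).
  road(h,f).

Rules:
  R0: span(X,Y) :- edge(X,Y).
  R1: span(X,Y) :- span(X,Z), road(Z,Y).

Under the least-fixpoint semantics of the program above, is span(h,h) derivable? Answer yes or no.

yes

round 1: derive span(a,b) via R0 from edge(a,b)
round 1: derive span(a,f) via R0 from edge(a,f)
round 1: derive span(a,h) via R0 from edge(a,h)
round 1: derive span(b,a) via R0 from edge(b,a)
round 1: derive span(d,c) via R0 from edge(d,c)
round 1: derive span(d,h) via R0 from edge(d,h)
round 1: derive span(f,d) via R0 from edge(f,d)
round 1: derive span(h,d) via R0 from edge(h,d)
round 2: derive span(a,d) via R1 from span(a,h), road(h,d)
round 2: derive span(b,c) via R1 from span(b,a), road(a,c)
round 2: derive span(b,h) via R1 from span(b,a), road(a,h)
round 2: derive span(d,d) via R1 from span(d,h), road(h,d)
round 2: derive span(d,f) via R1 from span(d,h), road(h,f)
round 2: derive span(f,b) via R1 from span(f,d), road(d,b)
round 2: derive span(f,f) via R1 from span(f,d), road(d,f)
round 2: derive span(h,b) via R1 from span(h,d), road(d,b)
round 2: derive span(h,f) via R1 from span(h,d), road(d,f)
round 3: derive span(b,d) via R1 from span(b,h), road(h,d)
round 3: derive span(b,f) via R1 from span(b,h), road(h,f)
round 3: derive span(d,b) via R1 from span(d,d), road(d,b)
round 3: derive span(f,h) via R1 from span(f,b), road(b,h)
round 3: derive span(h,h) via R1 from span(h,b), road(b,h)
round 4: derive span(b,b) via R1 from span(b,d), road(d,b)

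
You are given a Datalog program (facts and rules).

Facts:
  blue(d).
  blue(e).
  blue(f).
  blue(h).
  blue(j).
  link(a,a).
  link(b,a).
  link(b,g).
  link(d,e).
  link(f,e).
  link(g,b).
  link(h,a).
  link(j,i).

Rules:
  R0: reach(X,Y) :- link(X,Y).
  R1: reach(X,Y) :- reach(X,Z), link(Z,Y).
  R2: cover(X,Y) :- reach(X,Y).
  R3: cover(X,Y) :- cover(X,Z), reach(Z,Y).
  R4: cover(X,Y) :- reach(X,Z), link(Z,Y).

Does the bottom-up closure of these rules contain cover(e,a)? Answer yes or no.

no

round 1: derive reach(a,a) via R0 from link(a,a)
round 1: derive reach(b,a) via R0 from link(b,a)
round 1: derive reach(b,g) via R0 from link(b,g)
round 1: derive reach(d,e) via R0 from link(d,e)
round 1: derive reach(f,e) via R0 from link(f,e)
round 1: derive reach(g,b) via R0 from link(g,b)
round 1: derive reach(h,a) via R0 from link(h,a)
round 1: derive reach(j,i) via R0 from link(j,i)
round 2: derive reach(b,b) via R1 from reach(b,g), link(g,b)
round 2: derive reach(g,a) via R1 from reach(g,b), link(b,a)
round 2: derive reach(g,g) via R1 from reach(g,b), link(b,g)
round 2: derive cover(a,a) via R2 from reach(a,a)
round 2: derive cover(b,a) via R2 from reach(b,a)
round 2: derive cover(b,g) via R2 from reach(b,g)
round 2: derive cover(d,e) via R2 from reach(d,e)
round 2: derive cover(f,e) via R2 from reach(f,e)
round 2: derive cover(g,b) via R2 from reach(g,b)
round 2: derive cover(h,a) via R2 from reach(h,a)
round 2: derive cover(j,i) via R2 from reach(j,i)
round 2: derive cover(b,b) via R4 from reach(b,g), link(g,b)
round 2: derive cover(g,a) via R4 from reach(g,b), link(b,a)
round 2: derive cover(g,g) via R4 from reach(g,b), link(b,g)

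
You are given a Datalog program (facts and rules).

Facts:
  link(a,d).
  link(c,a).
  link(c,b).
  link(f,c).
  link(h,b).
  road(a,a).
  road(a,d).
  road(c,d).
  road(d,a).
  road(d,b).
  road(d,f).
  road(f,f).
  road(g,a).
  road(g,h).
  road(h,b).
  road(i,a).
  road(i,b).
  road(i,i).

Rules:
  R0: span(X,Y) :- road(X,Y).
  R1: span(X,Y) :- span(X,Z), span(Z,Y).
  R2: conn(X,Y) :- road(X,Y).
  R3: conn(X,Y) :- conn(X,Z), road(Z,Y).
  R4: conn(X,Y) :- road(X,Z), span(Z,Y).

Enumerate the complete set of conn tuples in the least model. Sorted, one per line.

conn(a,a)
conn(a,b)
conn(a,d)
conn(a,f)
conn(c,a)
conn(c,b)
conn(c,d)
conn(c,f)
conn(d,a)
conn(d,b)
conn(d,d)
conn(d,f)
conn(f,f)
conn(g,a)
conn(g,b)
conn(g,d)
conn(g,f)
conn(g,h)
conn(h,b)
conn(i,a)
conn(i,b)
conn(i,d)
conn(i,f)
conn(i,i)

round 1: derive span(a,a) via R0 from road(a,a)
round 1: derive span(a,d) via R0 from road(a,d)
round 1: derive span(c,d) via R0 from road(c,d)
round 1: derive span(d,a) via R0 from road(d,a)
round 1: derive span(d,b) via R0 from road(d,b)
round 1: derive span(d,f) via R0 from road(d,f)
round 1: derive span(f,f) via R0 from road(f,f)
round 1: derive span(g,a) via R0 from road(g,a)
round 1: derive span(g,h) via R0 from road(g,h)
round 1: derive span(h,b) via R0 from road(h,b)
round 1: derive span(i,a) via R0 from road(i,a)
round 1: derive span(i,b) via R0 from road(i,b)
round 1: derive span(i,i) via R0 from road(i,i)
round 1: derive conn(a,a) via R2 from road(a,a)
round 1: derive conn(a,d) via R2 from road(a,d)
round 1: derive conn(c,d) via R2 from road(c,d)
round 1: derive conn(d,a) via R2 from road(d,a)
round 1: derive conn(d,b) via R2 from road(d,b)
round 1: derive conn(d,f) via R2 from road(d,f)
round 1: derive conn(f,f) via R2 from road(f,f)
round 1: derive conn(g,a) via R2 from road(g,a)
round 1: derive conn(g,h) via R2 from road(g,h)
round 1: derive conn(h,b) via R2 from road(h,b)
round 1: derive conn(i,a) via R2 from road(i,a)
round 1: derive conn(i,b) via R2 from road(i,b)
round 1: derive conn(i,i) via R2 from road(i,i)
round 2: derive span(a,b) via R1 from span(a,d), span(d,b)
round 2: derive span(a,f) via R1 from span(a,d), span(d,f)
round 2: derive span(c,a) via R1 from span(c,d), span(d,a)
round 2: derive span(c,b) via R1 from span(c,d), span(d,b)
round 2: derive span(c,f) via R1 from span(c,d), span(d,f)
round 2: derive span(d,d) via R1 from span(d,a), span(a,d)
round 2: derive span(g,b) via R1 from span(g,h), span(h,b)
round 2: derive span(g,d) via R1 from span(g,a), span(a,d)
round 2: derive span(i,d) via R1 from span(i,a), span(a,d)
round 2: derive conn(a,b) via R3 from conn(a,d), road(d,b)
round 2: derive conn(a,f) via R3 from conn(a,d), road(d,f)
round 2: derive conn(c,a) via R3 from conn(c,d), road(d,a)
round 2: derive conn(c,b) via R3 from conn(c,d), road(d,b)
round 2: derive conn(c,f) via R3 from conn(c,d), road(d,f)
round 2: derive conn(d,d) via R3 from conn(d,a), road(a,d)
round 2: derive conn(g,b) via R3 from conn(g,h), road(h,b)
round 2: derive conn(g,d) via R3 from conn(g,a), road(a,d)
round 2: derive conn(i,d) via R3 from conn(i,a), road(a,d)
round 3: derive span(g,f) via R1 from span(g,a), span(a,f)
round 3: derive span(i,f) via R1 from span(i,a), span(a,f)
round 3: derive conn(g,f) via R3 from conn(g,d), road(d,f)
round 3: derive conn(i,f) via R3 from conn(i,d), road(d,f)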